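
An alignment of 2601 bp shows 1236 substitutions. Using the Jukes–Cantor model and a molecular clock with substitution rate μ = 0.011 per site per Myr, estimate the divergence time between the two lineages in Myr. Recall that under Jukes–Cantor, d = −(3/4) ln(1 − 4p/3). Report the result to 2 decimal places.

p = 1236/2601 ≈ 0.475202.
d = −(3/4) ln(1 − 4p/3) = −0.75 ln(1 − 0.633603) = −0.75 ln(0.366397)
  = −0.75 × (-1.004038) = 0.753029 substitutions/site.
Under a molecular clock d = 2μt, so t = d/(2μ) = 0.753029 / (2 × 0.011) = 34.23 Myr.

34.23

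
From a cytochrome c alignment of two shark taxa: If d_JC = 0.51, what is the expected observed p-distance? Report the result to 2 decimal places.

0.37

p = (3/4)(1 − e^(−4d/3)) = 0.75 × (1 − e^(-0.68)) = 0.75 × (1 − 0.506617) = 0.370037.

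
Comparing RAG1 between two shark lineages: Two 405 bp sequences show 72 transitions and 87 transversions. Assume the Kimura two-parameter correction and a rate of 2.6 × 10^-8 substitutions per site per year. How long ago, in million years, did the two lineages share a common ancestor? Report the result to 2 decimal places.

P = 72/405 ≈ 0.177778 and Q = 87/405 ≈ 0.214815.
Under the Kimura two-parameter model, d = −½ ln(1 − 2P − Q) − ¼ ln(1 − 2Q).
1 − 2P − Q = 0.429629, giving −½ ln(0.429629) = 0.422417.
1 − 2Q = 0.57037, giving −¼ ln(0.57037) = 0.140368.
d = 0.422417 + 0.140368 = 0.562785.
Under a molecular clock d = 2μt, so t = d/(2μ) = 0.562785 / (2 × 2.6 × 10^-8) = 10.82 million years.

10.82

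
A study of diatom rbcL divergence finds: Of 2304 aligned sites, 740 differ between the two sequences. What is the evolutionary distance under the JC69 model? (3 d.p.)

p = 740/2304 ≈ 0.321181.
d = −(3/4) ln(1 − 4p/3) = −0.75 ln(1 − 0.428241) = −0.75 ln(0.571759)
  = −0.75 × (-0.559038) = 0.419279 substitutions/site.

0.419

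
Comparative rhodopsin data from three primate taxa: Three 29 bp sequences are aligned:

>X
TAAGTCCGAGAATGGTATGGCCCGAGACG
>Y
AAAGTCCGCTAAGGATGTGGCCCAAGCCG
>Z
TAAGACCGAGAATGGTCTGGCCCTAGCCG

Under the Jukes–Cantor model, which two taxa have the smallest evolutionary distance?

X–Y: 8/29 differ, p = 0.276, d = 0.344.
X–Z: 4/29 differ, p = 0.138, d = 0.152.
Y–Z: 8/29 differ, p = 0.276, d = 0.344.
The smallest distance is between X and Z.

X and Z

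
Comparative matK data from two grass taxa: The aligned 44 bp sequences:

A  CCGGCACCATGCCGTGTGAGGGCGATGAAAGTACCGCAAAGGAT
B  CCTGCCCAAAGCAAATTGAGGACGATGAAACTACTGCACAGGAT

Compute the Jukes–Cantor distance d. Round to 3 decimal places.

The sequences differ at 12 of 44 sites, so p = 12/44 ≈ 0.272727.
d = −(3/4) ln(1 − 4p/3) = −0.75 ln(1 − 0.363636) = −0.75 ln(0.636364)
  = −0.75 × (-0.451985) = 0.338989 substitutions/site.

0.339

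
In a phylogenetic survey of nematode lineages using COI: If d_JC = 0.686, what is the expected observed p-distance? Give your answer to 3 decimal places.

p = (3/4)(1 − e^(−4d/3)) = 0.75 × (1 − e^(-0.914667)) = 0.75 × (1 − 0.400650) = 0.449513.

0.450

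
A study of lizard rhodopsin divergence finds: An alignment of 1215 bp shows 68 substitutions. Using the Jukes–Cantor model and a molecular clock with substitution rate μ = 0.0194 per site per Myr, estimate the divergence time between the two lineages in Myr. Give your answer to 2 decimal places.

p = 68/1215 ≈ 0.055967.
d = −(3/4) ln(1 − 4p/3) = −0.75 ln(1 − 0.074623) = −0.75 ln(0.925377)
  = −0.75 × (-0.077554) = 0.058166 substitutions/site.
Under a molecular clock d = 2μt, so t = d/(2μ) = 0.058166 / (2 × 0.0194) = 1.50 Myr.

1.50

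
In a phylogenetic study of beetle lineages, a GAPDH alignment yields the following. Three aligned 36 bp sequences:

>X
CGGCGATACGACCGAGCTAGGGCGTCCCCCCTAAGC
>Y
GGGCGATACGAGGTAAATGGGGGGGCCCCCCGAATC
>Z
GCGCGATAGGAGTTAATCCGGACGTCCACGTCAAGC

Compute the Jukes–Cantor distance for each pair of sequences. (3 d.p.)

X–Y: 11/36 sites differ → p ≈ 0.305556, d = −0.75 ln(1 − 0.407408) = 0.392437 ≈ 0.392.
X–Z: 15/36 sites differ → p ≈ 0.416667, d = −0.75 ln(1 − 0.555556) = 0.608198 ≈ 0.608.
Y–Z: 14/36 sites differ → p ≈ 0.388889, d = −0.75 ln(1 − 0.518519) = 0.548166 ≈ 0.548.

d(X,Y) = 0.392, d(X,Z) = 0.608, d(Y,Z) = 0.548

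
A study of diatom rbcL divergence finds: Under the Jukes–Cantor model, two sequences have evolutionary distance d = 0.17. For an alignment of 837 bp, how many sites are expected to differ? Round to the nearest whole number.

127

Invert JC69: p = (3/4)(1 − e^(−4d/3)) = 0.75 × (1 − e^(-0.226667)) = 0.75 × (1 − 0.797186) = 0.152111.
Expected differing sites = pL ≈ 0.152111 × 837 = 127.316907 ≈ 127.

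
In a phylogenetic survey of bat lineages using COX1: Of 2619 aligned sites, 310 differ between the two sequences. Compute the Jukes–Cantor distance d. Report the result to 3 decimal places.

0.129

p = 310/2619 ≈ 0.118366.
d = −(3/4) ln(1 − 4p/3) = −0.75 ln(1 − 0.157821) = −0.75 ln(0.842179)
  = −0.75 × (-0.171763) = 0.128822 substitutions/site.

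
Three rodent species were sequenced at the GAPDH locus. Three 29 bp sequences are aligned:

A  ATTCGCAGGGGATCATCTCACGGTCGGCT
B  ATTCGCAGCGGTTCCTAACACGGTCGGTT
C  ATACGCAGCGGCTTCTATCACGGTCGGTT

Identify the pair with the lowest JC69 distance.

B and C

A–B: 6/29 differ, p = 0.207, d = 0.242.
A–C: 7/29 differ, p = 0.241, d = 0.291.
B–C: 4/29 differ, p = 0.138, d = 0.152.
The smallest distance is between B and C.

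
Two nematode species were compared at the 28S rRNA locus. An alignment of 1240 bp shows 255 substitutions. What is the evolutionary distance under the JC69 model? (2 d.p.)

p = 255/1240 ≈ 0.205645.
d = −(3/4) ln(1 − 4p/3) = −0.75 ln(1 − 0.274193) = −0.75 ln(0.725807)
  = −0.75 × (-0.320471) = 0.240353 substitutions/site.

0.24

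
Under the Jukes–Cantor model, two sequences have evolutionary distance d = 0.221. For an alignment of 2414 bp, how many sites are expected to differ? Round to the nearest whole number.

462

Invert JC69: p = (3/4)(1 − e^(−4d/3)) = 0.75 × (1 − e^(-0.294667)) = 0.75 × (1 − 0.744780) = 0.191415.
Expected differing sites = pL ≈ 0.191415 × 2414 = 462.07581 ≈ 462.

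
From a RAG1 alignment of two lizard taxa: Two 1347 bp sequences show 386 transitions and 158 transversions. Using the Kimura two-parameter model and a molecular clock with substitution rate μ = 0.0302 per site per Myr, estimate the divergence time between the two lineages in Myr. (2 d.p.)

10.81

P = 386/1347 ≈ 0.286563 and Q = 158/1347 ≈ 0.117298.
Under the Kimura two-parameter model, d = −½ ln(1 − 2P − Q) − ¼ ln(1 − 2Q).
1 − 2P − Q = 0.309576, giving −½ ln(0.309576) = 0.586276.
1 − 2Q = 0.765404, giving −¼ ln(0.765404) = 0.066838.
d = 0.586276 + 0.066838 = 0.653114.
Under a molecular clock d = 2μt, so t = d/(2μ) = 0.653114 / (2 × 0.0302) = 10.81 Myr.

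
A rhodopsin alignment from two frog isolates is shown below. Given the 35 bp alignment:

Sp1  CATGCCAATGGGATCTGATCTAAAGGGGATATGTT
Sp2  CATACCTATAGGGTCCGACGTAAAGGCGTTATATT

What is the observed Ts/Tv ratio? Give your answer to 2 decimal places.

1.50

Transitions are A↔G and C↔T; transversions are all other mismatches.
Transitions: 6. Transversions: 4.
R = 6/4 = 1.50.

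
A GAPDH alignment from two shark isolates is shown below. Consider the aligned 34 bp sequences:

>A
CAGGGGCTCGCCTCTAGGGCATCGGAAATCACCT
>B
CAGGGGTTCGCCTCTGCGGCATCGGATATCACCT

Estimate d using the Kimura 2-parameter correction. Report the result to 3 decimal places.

Of 34 sites, 2 differences are transitions and 2 are transversions, so P = 2/34 ≈ 0.058824 and Q = 2/34 ≈ 0.058824.
Under the Kimura two-parameter model, d = −½ ln(1 − 2P − Q) − ¼ ln(1 − 2Q).
1 − 2P − Q = 0.823528, giving −½ ln(0.823528) = 0.097079.
1 − 2Q = 0.882352, giving −¼ ln(0.882352) = 0.031291.
d = 0.097079 + 0.031291 = 0.128370.

0.128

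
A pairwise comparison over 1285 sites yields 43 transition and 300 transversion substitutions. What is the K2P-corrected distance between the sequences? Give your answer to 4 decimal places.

0.3359

P = 43/1285 ≈ 0.033463 and Q = 300/1285 ≈ 0.233463.
Under the Kimura two-parameter model, d = −½ ln(1 − 2P − Q) − ¼ ln(1 − 2Q).
1 − 2P − Q = 0.699611, giving −½ ln(0.699611) = 0.178615.
1 − 2Q = 0.533074, giving −¼ ln(0.533074) = 0.157274.
d = 0.178615 + 0.157274 = 0.335889.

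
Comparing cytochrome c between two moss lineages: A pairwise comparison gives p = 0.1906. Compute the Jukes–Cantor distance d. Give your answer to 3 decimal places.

d = −(3/4) ln(1 − 4p/3) = −0.75 ln(1 − 0.254133) = −0.75 ln(0.745867)
  = −0.75 × (-0.293208) = 0.219906 substitutions/site.

0.220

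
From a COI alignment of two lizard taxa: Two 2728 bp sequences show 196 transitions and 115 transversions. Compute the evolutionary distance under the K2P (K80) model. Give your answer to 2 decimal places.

0.12

P = 196/2728 ≈ 0.071848 and Q = 115/2728 ≈ 0.042155.
Under the Kimura two-parameter model, d = −½ ln(1 − 2P − Q) − ¼ ln(1 − 2Q).
1 − 2P − Q = 0.814149, giving −½ ln(0.814149) = 0.102806.
1 − 2Q = 0.91569, giving −¼ ln(0.91569) = 0.022019.
d = 0.102806 + 0.022019 = 0.124825.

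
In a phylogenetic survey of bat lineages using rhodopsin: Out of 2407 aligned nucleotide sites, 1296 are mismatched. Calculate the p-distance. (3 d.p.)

0.538

p = 1296/2407 = 0.538429… ≈ 0.538 (to 3 d.p.).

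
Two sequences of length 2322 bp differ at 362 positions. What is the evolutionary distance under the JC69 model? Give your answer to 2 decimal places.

p = 362/2322 ≈ 0.1559.
d = −(3/4) ln(1 − 4p/3) = −0.75 ln(1 − 0.207867) = −0.75 ln(0.792133)
  = −0.75 × (-0.233026) = 0.174770 substitutions/site.

0.17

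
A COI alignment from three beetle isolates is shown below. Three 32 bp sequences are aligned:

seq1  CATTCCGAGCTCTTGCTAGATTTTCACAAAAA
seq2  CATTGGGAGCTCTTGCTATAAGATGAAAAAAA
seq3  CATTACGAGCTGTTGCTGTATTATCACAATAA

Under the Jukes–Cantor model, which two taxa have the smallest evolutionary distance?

seq1 and seq3

seq1–seq2: 8/32 differ, p = 0.250, d = 0.304.
seq1–seq3: 6/32 differ, p = 0.188, d = 0.216.
seq2–seq3: 9/32 differ, p = 0.281, d = 0.353.
The smallest distance is between seq1 and seq3.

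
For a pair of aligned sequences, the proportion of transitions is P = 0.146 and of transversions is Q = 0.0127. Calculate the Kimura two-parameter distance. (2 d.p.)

Under the Kimura two-parameter model, d = −½ ln(1 − 2P − Q) − ¼ ln(1 − 2Q).
1 − 2P − Q = 0.6953, giving −½ ln(0.6953) = 0.181706.
1 − 2Q = 0.9746, giving −¼ ln(0.9746) = 0.006432.
d = 0.181706 + 0.006432 = 0.188138.

0.19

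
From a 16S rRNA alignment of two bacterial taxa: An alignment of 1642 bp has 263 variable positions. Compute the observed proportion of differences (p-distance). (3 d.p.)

0.160

p = 263/1642 = 0.160170… ≈ 0.160 (to 3 d.p.).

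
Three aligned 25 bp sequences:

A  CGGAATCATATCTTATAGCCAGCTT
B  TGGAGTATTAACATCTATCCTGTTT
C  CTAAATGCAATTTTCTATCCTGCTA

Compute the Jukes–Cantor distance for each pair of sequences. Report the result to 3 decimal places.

A–B: 10/25 sites differ → p = 0.4, d = −0.75 ln(1 − 0.533333) = 0.571605 ≈ 0.572.
A–C: 10/25 sites differ → p = 0.4, d = −0.75 ln(1 − 0.533333) = 0.571605 ≈ 0.572.
B–C: 12/25 sites differ → p = 0.48, d = −0.75 ln(1 − 0.64) = 0.766238 ≈ 0.766.

d(A,B) = 0.572, d(A,C) = 0.572, d(B,C) = 0.766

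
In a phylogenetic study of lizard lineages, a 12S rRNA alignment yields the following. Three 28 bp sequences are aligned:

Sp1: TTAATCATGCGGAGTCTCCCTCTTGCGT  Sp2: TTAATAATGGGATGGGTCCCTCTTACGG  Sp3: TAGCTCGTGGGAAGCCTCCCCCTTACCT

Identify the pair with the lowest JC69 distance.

Sp1 and Sp2

Sp1–Sp2: 8/28 differ, p = 0.286, d = 0.360.
Sp1–Sp3: 10/28 differ, p = 0.357, d = 0.485.
Sp2–Sp3: 11/28 differ, p = 0.393, d = 0.556.
The smallest distance is between Sp1 and Sp2.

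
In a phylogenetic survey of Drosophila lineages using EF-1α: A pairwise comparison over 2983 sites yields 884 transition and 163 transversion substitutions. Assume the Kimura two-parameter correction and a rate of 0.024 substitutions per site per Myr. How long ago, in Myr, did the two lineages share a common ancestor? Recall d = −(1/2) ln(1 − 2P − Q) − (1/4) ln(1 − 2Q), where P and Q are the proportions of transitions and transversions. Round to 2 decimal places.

11.46

P = 884/2983 ≈ 0.296346 and Q = 163/2983 ≈ 0.054643.
Under the Kimura two-parameter model, d = −½ ln(1 − 2P − Q) − ¼ ln(1 − 2Q).
1 − 2P − Q = 0.352665, giving −½ ln(0.352665) = 0.521118.
1 − 2Q = 0.890714, giving −¼ ln(0.890714) = 0.028933.
d = 0.521118 + 0.028933 = 0.550051.
Under a molecular clock d = 2μt, so t = d/(2μ) = 0.550051 / (2 × 0.024) = 11.46 Myr.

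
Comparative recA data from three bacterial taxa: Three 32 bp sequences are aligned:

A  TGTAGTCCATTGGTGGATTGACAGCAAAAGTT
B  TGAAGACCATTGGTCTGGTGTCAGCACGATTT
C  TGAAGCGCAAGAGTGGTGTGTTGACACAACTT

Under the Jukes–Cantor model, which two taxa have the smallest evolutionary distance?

A and B

A–B: 10/32 differ, p = 0.313, d = 0.404.
A–C: 14/32 differ, p = 0.438, d = 0.657.
B–C: 13/32 differ, p = 0.406, d = 0.585.
The smallest distance is between A and B.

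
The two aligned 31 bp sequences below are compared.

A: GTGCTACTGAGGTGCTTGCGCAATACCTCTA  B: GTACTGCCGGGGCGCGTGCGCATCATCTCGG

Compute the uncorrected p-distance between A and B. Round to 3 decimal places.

The sequences differ at 11 of 31 positions.
p = 11/31 = 0.354838… ≈ 0.355 (to 3 d.p.).

0.355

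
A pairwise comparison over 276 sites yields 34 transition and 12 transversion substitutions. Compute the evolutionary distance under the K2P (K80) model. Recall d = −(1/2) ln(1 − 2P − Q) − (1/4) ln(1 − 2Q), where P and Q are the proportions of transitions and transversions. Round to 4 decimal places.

P = 34/276 ≈ 0.123188 and Q = 12/276 ≈ 0.043478.
Under the Kimura two-parameter model, d = −½ ln(1 − 2P − Q) − ¼ ln(1 − 2Q).
1 − 2P − Q = 0.710146, giving −½ ln(0.710146) = 0.171142.
1 − 2Q = 0.913044, giving −¼ ln(0.913044) = 0.022743.
d = 0.171142 + 0.022743 = 0.193885.

0.1939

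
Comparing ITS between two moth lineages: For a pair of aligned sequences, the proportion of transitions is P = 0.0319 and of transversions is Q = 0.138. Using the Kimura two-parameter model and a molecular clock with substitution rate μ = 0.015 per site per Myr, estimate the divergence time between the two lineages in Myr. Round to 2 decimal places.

Under the Kimura two-parameter model, d = −½ ln(1 − 2P − Q) − ¼ ln(1 − 2Q).
1 − 2P − Q = 0.7982, giving −½ ln(0.7982) = 0.112698.
1 − 2Q = 0.724, giving −¼ ln(0.724) = 0.080741.
d = 0.112698 + 0.080741 = 0.193439.
Under a molecular clock d = 2μt, so t = d/(2μ) = 0.193439 / (2 × 0.015) = 6.45 Myr.

6.45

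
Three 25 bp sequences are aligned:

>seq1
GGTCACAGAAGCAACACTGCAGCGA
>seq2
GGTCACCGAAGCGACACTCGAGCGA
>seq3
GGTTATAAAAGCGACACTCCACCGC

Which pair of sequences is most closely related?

seq1 and seq2

seq1–seq2: 4/25 differ, p = 0.160, d = 0.180.
seq1–seq3: 7/25 differ, p = 0.280, d = 0.351.
seq2–seq3: 7/25 differ, p = 0.280, d = 0.351.
The smallest distance is between seq1 and seq2.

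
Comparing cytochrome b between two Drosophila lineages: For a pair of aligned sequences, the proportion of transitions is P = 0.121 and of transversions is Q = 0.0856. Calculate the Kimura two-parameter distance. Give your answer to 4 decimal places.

Under the Kimura two-parameter model, d = −½ ln(1 − 2P − Q) − ¼ ln(1 − 2Q).
1 − 2P − Q = 0.6724, giving −½ ln(0.6724) = 0.198451.
1 − 2Q = 0.8288, giving −¼ ln(0.8288) = 0.046944.
d = 0.198451 + 0.046944 = 0.245395.

0.2454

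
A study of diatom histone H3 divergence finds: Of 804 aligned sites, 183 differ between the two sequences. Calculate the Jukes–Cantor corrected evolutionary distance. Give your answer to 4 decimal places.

p = 183/804 ≈ 0.227612.
d = −(3/4) ln(1 − 4p/3) = −0.75 ln(1 − 0.303483) = −0.75 ln(0.696517)
  = −0.75 × (-0.361663) = 0.271247 substitutions/site.

0.2712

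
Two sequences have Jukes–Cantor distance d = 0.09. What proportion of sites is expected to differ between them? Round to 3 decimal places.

0.085

p = (3/4)(1 − e^(−4d/3)) = 0.75 × (1 − e^(-0.12)) = 0.75 × (1 − 0.886920) = 0.084810.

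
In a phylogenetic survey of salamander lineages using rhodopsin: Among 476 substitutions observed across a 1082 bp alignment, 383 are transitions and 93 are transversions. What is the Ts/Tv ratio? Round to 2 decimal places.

4.12

R = 383/93 = 4.118279… ≈ 4.12 (to 2 d.p.).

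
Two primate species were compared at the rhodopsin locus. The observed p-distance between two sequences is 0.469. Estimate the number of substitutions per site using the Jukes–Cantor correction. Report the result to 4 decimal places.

d = −(3/4) ln(1 − 4p/3) = −0.75 ln(1 − 0.625333) = −0.75 ln(0.374667)
  = −0.75 × (-0.981718) = 0.736289 substitutions/site.

0.7363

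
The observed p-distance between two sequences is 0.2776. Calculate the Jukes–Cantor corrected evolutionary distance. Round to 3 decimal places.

0.347

d = −(3/4) ln(1 − 4p/3) = −0.75 ln(1 − 0.370133) = −0.75 ln(0.629867)
  = −0.75 × (-0.462247) = 0.346685 substitutions/site.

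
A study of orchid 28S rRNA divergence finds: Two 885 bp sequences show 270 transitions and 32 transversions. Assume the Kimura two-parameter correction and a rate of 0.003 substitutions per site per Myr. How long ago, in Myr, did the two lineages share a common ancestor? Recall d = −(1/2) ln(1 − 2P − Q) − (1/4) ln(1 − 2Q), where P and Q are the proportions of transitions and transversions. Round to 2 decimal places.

P = 270/885 ≈ 0.305085 and Q = 32/885 ≈ 0.036158.
Under the Kimura two-parameter model, d = −½ ln(1 − 2P − Q) − ¼ ln(1 − 2Q).
1 − 2P − Q = 0.353672, giving −½ ln(0.353672) = 0.519693.
1 − 2Q = 0.927684, giving −¼ ln(0.927684) = 0.018766.
d = 0.519693 + 0.018766 = 0.538459.
Under a molecular clock d = 2μt, so t = d/(2μ) = 0.538459 / (2 × 0.003) = 89.74 Myr.

89.74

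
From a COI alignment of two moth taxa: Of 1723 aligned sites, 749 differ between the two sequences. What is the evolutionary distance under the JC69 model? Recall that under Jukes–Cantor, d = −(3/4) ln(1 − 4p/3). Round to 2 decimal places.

0.65

p = 749/1723 ≈ 0.434707.
d = −(3/4) ln(1 − 4p/3) = −0.75 ln(1 − 0.579609) = −0.75 ln(0.420391)
  = −0.75 × (-0.866570) = 0.649928 substitutions/site.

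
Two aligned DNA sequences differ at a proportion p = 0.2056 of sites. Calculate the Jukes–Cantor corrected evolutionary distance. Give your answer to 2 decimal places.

0.24

d = −(3/4) ln(1 − 4p/3) = −0.75 ln(1 − 0.274133) = −0.75 ln(0.725867)
  = −0.75 × (-0.320388) = 0.240291 substitutions/site.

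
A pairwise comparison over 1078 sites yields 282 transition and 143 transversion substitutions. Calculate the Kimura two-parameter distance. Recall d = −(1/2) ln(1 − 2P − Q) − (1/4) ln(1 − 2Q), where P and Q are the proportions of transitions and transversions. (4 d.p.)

P = 282/1078 ≈ 0.261596 and Q = 143/1078 ≈ 0.132653.
Under the Kimura two-parameter model, d = −½ ln(1 − 2P − Q) − ¼ ln(1 − 2Q).
1 − 2P − Q = 0.344155, giving −½ ln(0.344155) = 0.533332.
1 − 2Q = 0.734694, giving −¼ ln(0.734694) = 0.077075.
d = 0.533332 + 0.077075 = 0.610407.

0.6104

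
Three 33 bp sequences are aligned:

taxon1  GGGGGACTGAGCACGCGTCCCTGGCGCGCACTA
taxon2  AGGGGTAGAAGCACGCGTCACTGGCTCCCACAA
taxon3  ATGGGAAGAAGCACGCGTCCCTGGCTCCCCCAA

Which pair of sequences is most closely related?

taxon1–taxon2: 9/33 differ, p = 0.273, d = 0.339.
taxon1–taxon3: 9/33 differ, p = 0.273, d = 0.339.
taxon2–taxon3: 4/33 differ, p = 0.121, d = 0.132.
The smallest distance is between taxon2 and taxon3.

taxon2 and taxon3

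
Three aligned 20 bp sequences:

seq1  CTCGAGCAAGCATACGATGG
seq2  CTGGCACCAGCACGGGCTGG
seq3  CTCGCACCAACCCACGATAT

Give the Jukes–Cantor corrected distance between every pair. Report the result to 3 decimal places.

seq1–seq2: 8/20 sites differ → p = 0.4, d = −0.75 ln(1 − 0.533333) = 0.571605 ≈ 0.572.
seq1–seq3: 8/20 sites differ → p = 0.4, d = −0.75 ln(1 − 0.533333) = 0.571605 ≈ 0.572.
seq2–seq3: 8/20 sites differ → p = 0.4, d = −0.75 ln(1 − 0.533333) = 0.571605 ≈ 0.572.

d(seq1,seq2) = 0.572, d(seq1,seq3) = 0.572, d(seq2,seq3) = 0.572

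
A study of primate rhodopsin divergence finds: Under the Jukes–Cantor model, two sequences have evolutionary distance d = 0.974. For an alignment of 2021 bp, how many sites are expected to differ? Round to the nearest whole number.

Invert JC69: p = (3/4)(1 − e^(−4d/3)) = 0.75 × (1 − e^(-1.298667)) = 0.75 × (1 − 0.272895) = 0.545329.
Expected differing sites = pL ≈ 0.545329 × 2021 = 1102.109909 ≈ 1102.

1102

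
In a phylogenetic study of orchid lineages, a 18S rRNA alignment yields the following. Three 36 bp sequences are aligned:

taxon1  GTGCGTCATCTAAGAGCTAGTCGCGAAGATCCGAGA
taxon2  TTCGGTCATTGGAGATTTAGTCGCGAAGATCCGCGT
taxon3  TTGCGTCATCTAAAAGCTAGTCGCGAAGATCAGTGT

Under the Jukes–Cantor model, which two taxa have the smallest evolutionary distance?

taxon1 and taxon3

taxon1–taxon2: 10/36 differ, p = 0.278, d = 0.347.
taxon1–taxon3: 5/36 differ, p = 0.139, d = 0.154.
taxon2–taxon3: 10/36 differ, p = 0.278, d = 0.347.
The smallest distance is between taxon1 and taxon3.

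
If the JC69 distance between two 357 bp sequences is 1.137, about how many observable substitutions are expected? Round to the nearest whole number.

209

Invert JC69: p = (3/4)(1 − e^(−4d/3)) = 0.75 × (1 − e^(-1.516)) = 0.75 × (1 − 0.219588) = 0.585309.
Expected differing sites = pL ≈ 0.585309 × 357 = 208.955313 ≈ 209.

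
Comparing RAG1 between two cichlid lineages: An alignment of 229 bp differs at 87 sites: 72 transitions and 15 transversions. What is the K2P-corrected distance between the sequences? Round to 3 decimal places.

P = 72/229 ≈ 0.31441 and Q = 15/229 ≈ 0.065502.
Under the Kimura two-parameter model, d = −½ ln(1 − 2P − Q) − ¼ ln(1 − 2Q).
1 − 2P − Q = 0.305678, giving −½ ln(0.305678) = 0.592612.
1 − 2Q = 0.868996, giving −¼ ln(0.868996) = 0.035104.
d = 0.592612 + 0.035104 = 0.627716.

0.628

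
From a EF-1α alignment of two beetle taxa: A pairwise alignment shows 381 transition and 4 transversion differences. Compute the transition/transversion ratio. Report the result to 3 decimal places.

95.250

R = 381/4 = 95.250.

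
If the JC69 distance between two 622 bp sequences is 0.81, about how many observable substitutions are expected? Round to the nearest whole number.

Invert JC69: p = (3/4)(1 − e^(−4d/3)) = 0.75 × (1 − e^(-1.08)) = 0.75 × (1 − 0.339596) = 0.495303.
Expected differing sites = pL ≈ 0.495303 × 622 = 308.078466 ≈ 308.

308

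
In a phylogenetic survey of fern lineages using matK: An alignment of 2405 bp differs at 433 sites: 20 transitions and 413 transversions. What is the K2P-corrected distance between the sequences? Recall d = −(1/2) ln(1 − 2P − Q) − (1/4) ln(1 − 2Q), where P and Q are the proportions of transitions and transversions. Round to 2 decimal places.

0.21

P = 20/2405 ≈ 0.008316 and Q = 413/2405 ≈ 0.171726.
Under the Kimura two-parameter model, d = −½ ln(1 − 2P − Q) − ¼ ln(1 − 2Q).
1 − 2P − Q = 0.811642, giving −½ ln(0.811642) = 0.104348.
1 − 2Q = 0.656548, giving −¼ ln(0.656548) = 0.105190.
d = 0.104348 + 0.105190 = 0.209538.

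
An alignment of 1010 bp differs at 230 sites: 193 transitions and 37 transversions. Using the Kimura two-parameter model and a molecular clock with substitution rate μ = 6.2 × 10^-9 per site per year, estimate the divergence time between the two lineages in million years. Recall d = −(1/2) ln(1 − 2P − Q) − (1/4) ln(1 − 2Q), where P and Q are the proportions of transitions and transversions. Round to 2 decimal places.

23.42

P = 193/1010 ≈ 0.191089 and Q = 37/1010 ≈ 0.036634.
Under the Kimura two-parameter model, d = −½ ln(1 − 2P − Q) − ¼ ln(1 − 2Q).
1 − 2P − Q = 0.581188, giving −½ ln(0.581188) = 0.271340.
1 − 2Q = 0.926732, giving −¼ ln(0.926732) = 0.019023.
d = 0.271340 + 0.019023 = 0.290363.
Under a molecular clock d = 2μt, so t = d/(2μ) = 0.290363 / (2 × 6.2 × 10^-9) = 23.42 million years.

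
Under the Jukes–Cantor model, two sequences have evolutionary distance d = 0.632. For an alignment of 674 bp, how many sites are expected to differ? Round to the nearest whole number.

288

Invert JC69: p = (3/4)(1 − e^(−4d/3)) = 0.75 × (1 − e^(-0.842667)) = 0.75 × (1 − 0.430561) = 0.427079.
Expected differing sites = pL ≈ 0.427079 × 674 = 287.851246 ≈ 288.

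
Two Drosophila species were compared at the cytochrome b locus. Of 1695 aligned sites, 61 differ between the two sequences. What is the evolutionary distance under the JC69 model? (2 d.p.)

0.04

p = 61/1695 ≈ 0.035988.
d = −(3/4) ln(1 − 4p/3) = −0.75 ln(1 − 0.047984) = −0.75 ln(0.952016)
  = −0.75 × (-0.049173) = 0.036880 substitutions/site.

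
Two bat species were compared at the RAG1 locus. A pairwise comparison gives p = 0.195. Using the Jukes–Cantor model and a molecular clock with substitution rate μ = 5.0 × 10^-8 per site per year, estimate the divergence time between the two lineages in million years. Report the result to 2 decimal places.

2.26

d = −(3/4) ln(1 − 4p/3) = −0.75 ln(1 − 0.26) = −0.75 ln(0.74)
  = −0.75 × (-0.301105) = 0.225829 substitutions/site.
Under a molecular clock d = 2μt, so t = d/(2μ) = 0.225829 / (2 × 5.0 × 10^-8) = 2.26 million years.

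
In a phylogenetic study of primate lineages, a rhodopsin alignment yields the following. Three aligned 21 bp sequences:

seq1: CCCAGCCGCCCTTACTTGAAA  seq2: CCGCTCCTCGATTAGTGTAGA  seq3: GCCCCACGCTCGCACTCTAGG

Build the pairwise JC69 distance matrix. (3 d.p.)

d(seq1,seq2) = 0.756, d(seq1,seq3) = 0.899, d(seq2,seq3) = 1.076

seq1–seq2: 10/21 sites differ → p ≈ 0.47619, d = −0.75 ln(1 − 0.63492) = 0.755729 ≈ 0.756.
seq1–seq3: 11/21 sites differ → p ≈ 0.52381, d = −0.75 ln(1 − 0.698413) = 0.899023 ≈ 0.899.
seq2–seq3: 12/21 sites differ → p ≈ 0.571429, d = −0.75 ln(1 − 0.761905) = 1.076314 ≈ 1.076.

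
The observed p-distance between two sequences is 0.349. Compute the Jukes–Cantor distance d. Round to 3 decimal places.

d = −(3/4) ln(1 − 4p/3) = −0.75 ln(1 − 0.465333) = −0.75 ln(0.534667)
  = −0.75 × (-0.626111) = 0.469583 substitutions/site.

0.470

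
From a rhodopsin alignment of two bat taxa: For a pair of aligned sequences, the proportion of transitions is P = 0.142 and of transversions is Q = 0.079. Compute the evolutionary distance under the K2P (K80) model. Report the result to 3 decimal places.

Under the Kimura two-parameter model, d = −½ ln(1 − 2P − Q) − ¼ ln(1 − 2Q).
1 − 2P − Q = 0.637, giving −½ ln(0.637) = 0.225493.
1 − 2Q = 0.842, giving −¼ ln(0.842) = 0.042994.
d = 0.225493 + 0.042994 = 0.268487.

0.268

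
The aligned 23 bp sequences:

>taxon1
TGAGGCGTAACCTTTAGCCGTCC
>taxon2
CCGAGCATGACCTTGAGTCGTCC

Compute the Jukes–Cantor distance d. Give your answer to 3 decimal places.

0.467

The sequences differ at 8 of 23 sites (1, 2, 3, 4, 7, 9, 15, 18), so p = 8/23 ≈ 0.347826.
d = −(3/4) ln(1 − 4p/3) = −0.75 ln(1 − 0.463768) = −0.75 ln(0.536232)
  = −0.75 × (-0.623188) = 0.467391 substitutions/site.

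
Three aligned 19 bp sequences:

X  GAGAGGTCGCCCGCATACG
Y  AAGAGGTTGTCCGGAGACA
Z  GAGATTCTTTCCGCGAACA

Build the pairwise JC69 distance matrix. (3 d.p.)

d(X,Y) = 0.410, d(X,Z) = 0.749, d(Y,Z) = 0.618

X–Y: 6/19 sites differ → p ≈ 0.315789, d = −0.75 ln(1 − 0.421052) = 0.409907 ≈ 0.410.
X–Z: 9/19 sites differ → p ≈ 0.473684, d = −0.75 ln(1 − 0.631579) = 0.748897 ≈ 0.749.
Y–Z: 8/19 sites differ → p ≈ 0.421053, d = −0.75 ln(1 − 0.561404) = 0.618132 ≈ 0.618.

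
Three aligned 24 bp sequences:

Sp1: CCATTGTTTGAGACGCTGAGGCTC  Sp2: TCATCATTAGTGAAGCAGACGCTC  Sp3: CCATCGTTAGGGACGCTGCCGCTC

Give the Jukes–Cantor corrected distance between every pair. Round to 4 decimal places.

d(Sp1,Sp2) = 0.4408, d(Sp1,Sp3) = 0.2441, d(Sp2,Sp3) = 0.3041

Sp1–Sp2: 8/24 sites differ → p ≈ 0.333333, d = −0.75 ln(1 − 0.444444) = 0.440839 ≈ 0.4408.
Sp1–Sp3: 5/24 sites differ → p ≈ 0.208333, d = −0.75 ln(1 − 0.277777) = 0.244066 ≈ 0.2441.
Sp2–Sp3: 6/24 sites differ → p = 0.25, d = −0.75 ln(1 − 0.333333) = 0.304098 ≈ 0.3041.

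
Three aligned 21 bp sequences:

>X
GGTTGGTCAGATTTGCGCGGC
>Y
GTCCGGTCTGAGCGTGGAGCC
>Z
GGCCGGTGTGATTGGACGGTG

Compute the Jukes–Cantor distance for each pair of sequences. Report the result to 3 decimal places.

X–Y: 11/21 sites differ → p ≈ 0.52381, d = −0.75 ln(1 − 0.698413) = 0.899023 ≈ 0.899.
X–Z: 10/21 sites differ → p ≈ 0.47619, d = −0.75 ln(1 − 0.63492) = 0.755729 ≈ 0.756.
Y–Z: 10/21 sites differ → p ≈ 0.47619, d = −0.75 ln(1 − 0.63492) = 0.755729 ≈ 0.756.

d(X,Y) = 0.899, d(X,Z) = 0.756, d(Y,Z) = 0.756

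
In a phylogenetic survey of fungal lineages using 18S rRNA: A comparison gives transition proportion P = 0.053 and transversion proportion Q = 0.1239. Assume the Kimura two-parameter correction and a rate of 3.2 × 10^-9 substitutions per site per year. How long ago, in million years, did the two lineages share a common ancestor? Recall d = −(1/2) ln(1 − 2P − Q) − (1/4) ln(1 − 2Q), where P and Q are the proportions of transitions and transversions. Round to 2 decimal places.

31.53

Under the Kimura two-parameter model, d = −½ ln(1 − 2P − Q) − ¼ ln(1 − 2Q).
1 − 2P − Q = 0.7701, giving −½ ln(0.7701) = 0.130617.
1 − 2Q = 0.7522, giving −¼ ln(0.7522) = 0.071188.
d = 0.130617 + 0.071188 = 0.201805.
Under a molecular clock d = 2μt, so t = d/(2μ) = 0.201805 / (2 × 3.2 × 10^-9) = 31.53 million years.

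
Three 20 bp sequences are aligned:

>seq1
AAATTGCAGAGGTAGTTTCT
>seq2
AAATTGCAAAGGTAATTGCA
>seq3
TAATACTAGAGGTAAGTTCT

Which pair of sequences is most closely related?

seq1–seq2: 4/20 differ, p = 0.200, d = 0.233.
seq1–seq3: 6/20 differ, p = 0.300, d = 0.383.
seq2–seq3: 8/20 differ, p = 0.400, d = 0.572.
The smallest distance is between seq1 and seq2.

seq1 and seq2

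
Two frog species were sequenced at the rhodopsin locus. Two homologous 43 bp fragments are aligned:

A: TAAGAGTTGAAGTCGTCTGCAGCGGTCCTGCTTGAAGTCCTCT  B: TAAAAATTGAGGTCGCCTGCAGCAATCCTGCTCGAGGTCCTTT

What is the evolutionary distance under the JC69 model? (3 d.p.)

The sequences differ at 9 of 43 sites (4, 6, 11, 16, 24, 25, 33, 36, 42), so p = 9/43 ≈ 0.209302.
d = −(3/4) ln(1 − 4p/3) = −0.75 ln(1 − 0.279069) = −0.75 ln(0.720931)
  = −0.75 × (-0.327212) = 0.245409 substitutions/site.

0.245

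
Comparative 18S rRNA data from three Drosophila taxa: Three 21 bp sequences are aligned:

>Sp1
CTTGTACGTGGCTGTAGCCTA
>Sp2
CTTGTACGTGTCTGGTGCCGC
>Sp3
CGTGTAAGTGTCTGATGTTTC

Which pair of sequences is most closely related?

Sp1 and Sp2

Sp1–Sp2: 5/21 differ, p = 0.238, d = 0.286.
Sp1–Sp3: 8/21 differ, p = 0.381, d = 0.532.
Sp2–Sp3: 6/21 differ, p = 0.286, d = 0.360.
The smallest distance is between Sp1 and Sp2.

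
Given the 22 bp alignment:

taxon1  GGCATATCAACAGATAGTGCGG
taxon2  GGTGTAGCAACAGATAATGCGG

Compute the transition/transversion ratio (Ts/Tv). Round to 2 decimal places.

3.00

Transitions are A↔G and C↔T; transversions are all other mismatches.
Transitions: 3. Transversions: 1.
R = 3/1 = 3.00.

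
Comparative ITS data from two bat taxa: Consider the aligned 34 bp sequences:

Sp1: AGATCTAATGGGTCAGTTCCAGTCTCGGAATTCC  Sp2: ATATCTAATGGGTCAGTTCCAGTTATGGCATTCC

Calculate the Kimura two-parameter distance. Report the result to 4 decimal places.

Of 34 sites, 2 differences are transitions and 3 are transversions, so P = 2/34 ≈ 0.058824 and Q = 3/34 ≈ 0.088235.
Under the Kimura two-parameter model, d = −½ ln(1 − 2P − Q) − ¼ ln(1 − 2Q).
1 − 2P − Q = 0.794117, giving −½ ln(0.794117) = 0.115262.
1 − 2Q = 0.82353, giving −¼ ln(0.82353) = 0.048539.
d = 0.115262 + 0.048539 = 0.163801.

0.1638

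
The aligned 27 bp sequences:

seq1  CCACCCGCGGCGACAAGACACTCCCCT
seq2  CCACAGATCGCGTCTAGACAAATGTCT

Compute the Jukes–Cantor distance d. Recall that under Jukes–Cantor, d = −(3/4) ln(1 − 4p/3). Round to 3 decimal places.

0.673

The sequences differ at 12 of 27 sites, so p = 12/27 ≈ 0.444444.
d = −(3/4) ln(1 − 4p/3) = −0.75 ln(1 − 0.592592) = −0.75 ln(0.407408)
  = −0.75 × (-0.897940) = 0.673455 substitutions/site.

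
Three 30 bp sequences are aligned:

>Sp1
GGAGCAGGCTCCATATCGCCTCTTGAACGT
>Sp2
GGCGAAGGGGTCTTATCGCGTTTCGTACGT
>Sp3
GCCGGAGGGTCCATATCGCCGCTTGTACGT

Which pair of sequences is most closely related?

Sp1–Sp2: 10/30 differ, p = 0.333, d = 0.441.
Sp1–Sp3: 6/30 differ, p = 0.200, d = 0.233.
Sp2–Sp3: 9/30 differ, p = 0.300, d = 0.383.
The smallest distance is between Sp1 and Sp3.

Sp1 and Sp3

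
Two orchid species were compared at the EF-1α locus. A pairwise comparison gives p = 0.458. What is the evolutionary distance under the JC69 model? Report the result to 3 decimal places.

d = −(3/4) ln(1 − 4p/3) = −0.75 ln(1 − 0.610667) = −0.75 ln(0.389333)
  = −0.75 × (-0.943320) = 0.707490 substitutions/site.

0.707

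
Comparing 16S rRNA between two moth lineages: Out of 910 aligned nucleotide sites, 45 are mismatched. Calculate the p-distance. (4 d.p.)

p = 45/910 = 0.049450… ≈ 0.0495 (to 4 d.p.).

0.0495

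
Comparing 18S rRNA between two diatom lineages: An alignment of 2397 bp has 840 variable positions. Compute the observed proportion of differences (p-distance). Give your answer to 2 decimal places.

0.35

p = 840/2397 = 0.350438… ≈ 0.35 (to 2 d.p.).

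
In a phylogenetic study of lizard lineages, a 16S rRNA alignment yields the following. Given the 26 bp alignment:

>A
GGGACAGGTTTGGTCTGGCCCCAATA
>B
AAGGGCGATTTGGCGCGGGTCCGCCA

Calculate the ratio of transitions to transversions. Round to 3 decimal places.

Transitions are A↔G and C↔T; transversions are all other mismatches.
Transitions: 9. Transversions: 5.
R = 9/5 = 1.800.

1.800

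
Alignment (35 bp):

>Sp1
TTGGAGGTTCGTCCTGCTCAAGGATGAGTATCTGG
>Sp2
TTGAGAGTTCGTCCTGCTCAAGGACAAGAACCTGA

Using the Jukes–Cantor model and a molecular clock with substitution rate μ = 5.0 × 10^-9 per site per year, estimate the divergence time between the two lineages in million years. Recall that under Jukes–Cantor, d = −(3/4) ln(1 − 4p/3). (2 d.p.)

27.26

The sequences differ at 8 of 35 sites (4, 5, 6, 25, 26, 29, 31, 35), so p = 8/35 ≈ 0.228571.
d = −(3/4) ln(1 − 4p/3) = −0.75 ln(1 − 0.304761) = −0.75 ln(0.695239)
  = −0.75 × (-0.363500) = 0.272625 substitutions/site.
Under a molecular clock d = 2μt, so t = d/(2μ) = 0.272625 / (2 × 5.0 × 10^-9) = 27.26 million years.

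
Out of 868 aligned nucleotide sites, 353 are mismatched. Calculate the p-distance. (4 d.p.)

p = 353/868 = 0.406682… ≈ 0.4067 (to 4 d.p.).

0.4067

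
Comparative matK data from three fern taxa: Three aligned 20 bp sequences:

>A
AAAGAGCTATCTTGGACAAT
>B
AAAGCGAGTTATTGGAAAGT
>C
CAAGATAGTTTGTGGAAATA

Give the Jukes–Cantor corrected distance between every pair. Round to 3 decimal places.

d(A,B) = 0.471, d(A,C) = 0.824, d(B,C) = 0.471

A–B: 7/20 sites differ → p = 0.35, d = −0.75 ln(1 − 0.466667) = 0.471457 ≈ 0.471.
A–C: 10/20 sites differ → p = 0.5, d = −0.75 ln(1 − 0.666667) = 0.823960 ≈ 0.824.
B–C: 7/20 sites differ → p = 0.35, d = −0.75 ln(1 − 0.466667) = 0.471457 ≈ 0.471.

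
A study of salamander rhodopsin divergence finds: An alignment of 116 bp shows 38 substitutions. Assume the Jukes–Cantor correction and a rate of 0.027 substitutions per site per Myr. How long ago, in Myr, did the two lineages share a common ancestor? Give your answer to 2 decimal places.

p = 38/116 ≈ 0.327586.
d = −(3/4) ln(1 − 4p/3) = −0.75 ln(1 − 0.436781) = −0.75 ln(0.563219)
  = −0.75 × (-0.574087) = 0.430565 substitutions/site.
Under a molecular clock d = 2μt, so t = d/(2μ) = 0.430565 / (2 × 0.027) = 7.97 Myr.

7.97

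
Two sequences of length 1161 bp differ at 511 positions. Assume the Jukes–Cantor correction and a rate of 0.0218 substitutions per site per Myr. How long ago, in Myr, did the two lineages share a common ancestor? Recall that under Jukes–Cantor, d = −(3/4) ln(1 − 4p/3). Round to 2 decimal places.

p = 511/1161 ≈ 0.440138.
d = −(3/4) ln(1 − 4p/3) = −0.75 ln(1 − 0.586851) = −0.75 ln(0.413149)
  = −0.75 × (-0.883947) = 0.662960 substitutions/site.
Under a molecular clock d = 2μt, so t = d/(2μ) = 0.662960 / (2 × 0.0218) = 15.21 Myr.

15.21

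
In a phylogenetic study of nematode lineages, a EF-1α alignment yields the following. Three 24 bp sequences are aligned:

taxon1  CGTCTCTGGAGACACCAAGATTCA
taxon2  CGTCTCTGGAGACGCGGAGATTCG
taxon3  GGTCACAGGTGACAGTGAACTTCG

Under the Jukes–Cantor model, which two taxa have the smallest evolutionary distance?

taxon1 and taxon2

taxon1–taxon2: 4/24 differ, p = 0.167, d = 0.188.
taxon1–taxon3: 10/24 differ, p = 0.417, d = 0.608.
taxon2–taxon3: 9/24 differ, p = 0.375, d = 0.520.
The smallest distance is between taxon1 and taxon2.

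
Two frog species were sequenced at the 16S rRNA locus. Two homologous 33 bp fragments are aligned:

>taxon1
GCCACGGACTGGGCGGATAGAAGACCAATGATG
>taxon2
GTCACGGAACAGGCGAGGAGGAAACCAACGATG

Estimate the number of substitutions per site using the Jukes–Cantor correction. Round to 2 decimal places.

The sequences differ at 10 of 33 sites (2, 9, 10, 11, 16, 17, 18, 21, 23, 29), so p = 10/33 ≈ 0.30303.
d = −(3/4) ln(1 − 4p/3) = −0.75 ln(1 − 0.40404) = −0.75 ln(0.59596)
  = −0.75 × (-0.517582) = 0.388187 substitutions/site.

0.39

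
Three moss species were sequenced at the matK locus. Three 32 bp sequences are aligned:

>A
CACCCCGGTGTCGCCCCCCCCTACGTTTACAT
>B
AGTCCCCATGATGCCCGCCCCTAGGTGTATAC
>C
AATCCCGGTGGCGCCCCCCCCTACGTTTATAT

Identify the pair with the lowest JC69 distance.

A and C

A–B: 12/32 differ, p = 0.375, d = 0.520.
A–C: 4/32 differ, p = 0.125, d = 0.137.
B–C: 9/32 differ, p = 0.281, d = 0.353.
The smallest distance is between A and C.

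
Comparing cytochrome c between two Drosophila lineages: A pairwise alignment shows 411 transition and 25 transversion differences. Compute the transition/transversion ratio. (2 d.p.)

16.44

R = 411/25 = 16.44.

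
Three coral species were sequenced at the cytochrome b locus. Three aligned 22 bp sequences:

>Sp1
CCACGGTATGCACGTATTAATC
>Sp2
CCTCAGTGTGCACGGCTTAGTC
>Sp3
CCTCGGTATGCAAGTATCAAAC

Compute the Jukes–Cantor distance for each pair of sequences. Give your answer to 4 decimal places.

Sp1–Sp2: 6/22 sites differ → p ≈ 0.272727, d = −0.75 ln(1 − 0.363636) = 0.338988 ≈ 0.3390.
Sp1–Sp3: 4/22 sites differ → p ≈ 0.181818, d = −0.75 ln(1 − 0.242424) = 0.208224 ≈ 0.2082.
Sp2–Sp3: 8/22 sites differ → p ≈ 0.363636, d = −0.75 ln(1 − 0.484848) = 0.497470 ≈ 0.4975.

d(Sp1,Sp2) = 0.3390, d(Sp1,Sp3) = 0.2082, d(Sp2,Sp3) = 0.4975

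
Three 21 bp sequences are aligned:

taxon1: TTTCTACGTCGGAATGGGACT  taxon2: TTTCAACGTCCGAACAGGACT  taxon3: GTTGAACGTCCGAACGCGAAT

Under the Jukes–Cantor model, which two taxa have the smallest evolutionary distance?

taxon1–taxon2: 4/21 differ, p = 0.190, d = 0.220.
taxon1–taxon3: 7/21 differ, p = 0.333, d = 0.441.
taxon2–taxon3: 5/21 differ, p = 0.238, d = 0.286.
The smallest distance is between taxon1 and taxon2.

taxon1 and taxon2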